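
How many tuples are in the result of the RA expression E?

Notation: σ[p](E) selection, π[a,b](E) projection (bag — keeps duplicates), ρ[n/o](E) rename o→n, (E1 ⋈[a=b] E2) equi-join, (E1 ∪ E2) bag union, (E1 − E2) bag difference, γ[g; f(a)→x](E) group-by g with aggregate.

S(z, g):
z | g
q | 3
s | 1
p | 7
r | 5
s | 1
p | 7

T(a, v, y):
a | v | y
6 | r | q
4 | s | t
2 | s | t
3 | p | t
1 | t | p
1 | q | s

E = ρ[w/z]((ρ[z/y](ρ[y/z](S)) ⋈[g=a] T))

Per-node cardinality:
  S → 6
  ρ[y/z](S) → 6
  ρ[z/y](ρ[y/z](S)) → 6
  T → 6
  (ρ[z/y](ρ[y/z](S)) ⋈[g=a] T) → 5
  ρ[w/z]((ρ[z/y](ρ[y/z](S)) ⋈[g=a] T)) → 5

|E| = 5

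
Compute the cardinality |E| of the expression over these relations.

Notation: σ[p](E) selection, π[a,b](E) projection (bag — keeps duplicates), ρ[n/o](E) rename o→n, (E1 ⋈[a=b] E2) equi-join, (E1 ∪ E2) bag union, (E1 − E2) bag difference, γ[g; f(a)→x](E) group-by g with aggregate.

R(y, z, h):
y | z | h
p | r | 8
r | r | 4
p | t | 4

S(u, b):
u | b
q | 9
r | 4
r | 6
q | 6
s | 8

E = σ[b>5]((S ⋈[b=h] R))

Per-node cardinality:
  S → 5
  R → 3
  (S ⋈[b=h] R) → 3
  σ[b>5]((S ⋈[b=h] R)) → 1

|E| = 1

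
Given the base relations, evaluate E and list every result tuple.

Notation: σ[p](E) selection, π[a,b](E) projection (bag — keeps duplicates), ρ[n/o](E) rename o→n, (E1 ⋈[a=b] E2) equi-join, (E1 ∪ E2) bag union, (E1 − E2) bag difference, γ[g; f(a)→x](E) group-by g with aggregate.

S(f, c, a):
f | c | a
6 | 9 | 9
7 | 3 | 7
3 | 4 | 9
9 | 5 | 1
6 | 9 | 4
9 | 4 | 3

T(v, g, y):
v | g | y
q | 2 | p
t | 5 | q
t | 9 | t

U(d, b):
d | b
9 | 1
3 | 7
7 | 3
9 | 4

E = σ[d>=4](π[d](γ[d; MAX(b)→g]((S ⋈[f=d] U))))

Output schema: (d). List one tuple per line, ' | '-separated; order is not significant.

Row counts bottom-up:
  S → 6
  U → 4
  (S ⋈[f=d] U) → 6
  γ[d; MAX(b)→g]((S ⋈[f=d] U)) → 3
  π[d](γ[d; MAX(b)→g]((S ⋈[f=d] U))) → 3
  σ[d>=4](π[d](γ[d; MAX(b)→g]((S ⋈[f=d] U)))) → 2

== RESULT ==
d
7
9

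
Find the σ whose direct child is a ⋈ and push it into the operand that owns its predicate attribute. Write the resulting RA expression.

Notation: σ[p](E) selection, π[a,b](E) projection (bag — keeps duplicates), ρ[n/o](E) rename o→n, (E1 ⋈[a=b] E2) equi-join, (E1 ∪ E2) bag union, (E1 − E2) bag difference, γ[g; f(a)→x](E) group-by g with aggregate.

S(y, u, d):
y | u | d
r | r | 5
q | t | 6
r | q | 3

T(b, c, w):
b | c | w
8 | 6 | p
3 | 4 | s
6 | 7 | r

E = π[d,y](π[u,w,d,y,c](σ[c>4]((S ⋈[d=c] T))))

σ filters on c, owned by the right side.
E' = π[d,y](π[u,w,d,y,c]((S ⋈[d=c] σ[c>4](T))))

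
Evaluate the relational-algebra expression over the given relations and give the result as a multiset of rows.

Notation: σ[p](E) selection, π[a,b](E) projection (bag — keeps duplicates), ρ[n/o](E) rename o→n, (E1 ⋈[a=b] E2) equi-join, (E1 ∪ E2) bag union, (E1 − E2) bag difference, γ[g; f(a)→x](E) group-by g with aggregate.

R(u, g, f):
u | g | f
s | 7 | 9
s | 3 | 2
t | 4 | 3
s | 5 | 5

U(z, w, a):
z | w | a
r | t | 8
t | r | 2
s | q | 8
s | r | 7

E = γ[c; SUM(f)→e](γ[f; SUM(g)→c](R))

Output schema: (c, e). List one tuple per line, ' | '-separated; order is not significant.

Row counts bottom-up:
  R → 4
  γ[f; SUM(g)→c](R) → 4
  γ[c; SUM(f)→e](γ[f; SUM(g)→c](R)) → 4

== RESULT ==
c | e
3 | 2
4 | 3
5 | 5
7 | 9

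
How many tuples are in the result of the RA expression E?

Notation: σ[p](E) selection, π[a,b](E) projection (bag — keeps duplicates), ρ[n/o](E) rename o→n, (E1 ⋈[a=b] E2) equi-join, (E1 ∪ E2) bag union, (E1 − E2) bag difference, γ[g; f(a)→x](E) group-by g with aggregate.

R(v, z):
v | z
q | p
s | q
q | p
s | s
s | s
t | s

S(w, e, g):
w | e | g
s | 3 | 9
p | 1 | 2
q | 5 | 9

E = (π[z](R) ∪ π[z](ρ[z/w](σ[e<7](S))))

Row counts bottom-up:
  R → 6
  π[z](R) → 6
  S → 3
  σ[e<7](S) → 3
  ρ[z/w](σ[e<7](S)) → 3
  π[z](ρ[z/w](σ[e<7](S))) → 3
  (π[z](R) ∪ π[z](ρ[z/w](σ[e<7](S)))) → 9

|E| = 9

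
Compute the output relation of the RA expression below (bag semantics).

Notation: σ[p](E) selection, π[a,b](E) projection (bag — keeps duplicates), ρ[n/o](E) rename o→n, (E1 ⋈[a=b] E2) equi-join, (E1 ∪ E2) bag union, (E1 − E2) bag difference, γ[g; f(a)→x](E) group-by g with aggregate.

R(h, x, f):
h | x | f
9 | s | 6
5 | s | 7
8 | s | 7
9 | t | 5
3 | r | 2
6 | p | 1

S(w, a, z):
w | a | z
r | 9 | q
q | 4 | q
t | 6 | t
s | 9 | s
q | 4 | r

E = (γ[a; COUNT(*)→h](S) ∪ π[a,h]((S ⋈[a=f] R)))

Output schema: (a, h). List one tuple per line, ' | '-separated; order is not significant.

Subexpression sizes:
  S → 5
  γ[a; COUNT(*)→h](S) → 3
  S → 5
  R → 6
  (S ⋈[a=f] R) → 1
  π[a,h]((S ⋈[a=f] R)) → 1
  (γ[a; COUNT(*)→h](S) ∪ π[a,h]((S ⋈[a=f] R))) → 4

== RESULT ==
a | h
4 | 2
6 | 1
6 | 9
9 | 2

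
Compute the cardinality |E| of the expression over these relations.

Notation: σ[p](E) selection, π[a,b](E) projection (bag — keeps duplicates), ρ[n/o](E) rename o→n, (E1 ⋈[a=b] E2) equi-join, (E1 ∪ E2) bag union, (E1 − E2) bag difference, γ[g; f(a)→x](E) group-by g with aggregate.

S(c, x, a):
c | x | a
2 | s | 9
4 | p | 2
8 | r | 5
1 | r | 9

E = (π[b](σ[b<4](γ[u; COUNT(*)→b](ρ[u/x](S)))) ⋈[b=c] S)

Per-node cardinality:
  S → 4
  ρ[u/x](S) → 4
  γ[u; COUNT(*)→b](ρ[u/x](S)) → 3
  σ[b<4](γ[u; COUNT(*)→b](ρ[u/x](S))) → 3
  π[b](σ[b<4](γ[u; COUNT(*)→b](ρ[u/x](S)))) → 3
  S → 4
  (π[b](σ[b<4](γ[u; COUNT(*)→b](ρ[u/x](S)))) ⋈[b=c] S) → 3

|E| = 3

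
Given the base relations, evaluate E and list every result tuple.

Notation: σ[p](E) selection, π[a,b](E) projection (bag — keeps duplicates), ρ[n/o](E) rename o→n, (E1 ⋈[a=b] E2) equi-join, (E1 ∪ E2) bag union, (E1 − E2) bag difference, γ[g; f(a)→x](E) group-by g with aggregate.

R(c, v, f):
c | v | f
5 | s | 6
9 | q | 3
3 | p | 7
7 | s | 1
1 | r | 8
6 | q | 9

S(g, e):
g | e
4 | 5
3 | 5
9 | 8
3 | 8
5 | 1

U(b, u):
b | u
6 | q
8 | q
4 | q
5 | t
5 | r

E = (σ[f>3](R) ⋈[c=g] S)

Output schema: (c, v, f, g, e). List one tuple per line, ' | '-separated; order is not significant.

Stepwise |·|:
  R → 6
  σ[f>3](R) → 4
  S → 5
  (σ[f>3](R) ⋈[c=g] S) → 3

== RESULT ==
c | v | f | g | e
3 | p | 7 | 3 | 5
3 | p | 7 | 3 | 8
5 | s | 6 | 5 | 1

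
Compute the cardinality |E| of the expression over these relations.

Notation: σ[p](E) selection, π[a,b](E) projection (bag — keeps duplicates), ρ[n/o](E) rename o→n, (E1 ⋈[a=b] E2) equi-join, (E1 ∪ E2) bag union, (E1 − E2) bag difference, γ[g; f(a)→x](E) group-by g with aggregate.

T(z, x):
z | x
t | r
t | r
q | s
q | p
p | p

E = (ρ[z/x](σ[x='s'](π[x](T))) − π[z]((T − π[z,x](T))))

Stepwise |·|:
  T → 5
  π[x](T) → 5
  σ[x='s'](π[x](T)) → 1
  ρ[z/x](σ[x='s'](π[x](T))) → 1
  T → 5
  T → 5
  π[z,x](T) → 5
  (T − π[z,x](T)) → 0
  π[z]((T − π[z,x](T))) → 0
  (ρ[z/x](σ[x='s'](π[x](T))) − π[z]((T − π[z,x](T)))) → 1

|E| = 1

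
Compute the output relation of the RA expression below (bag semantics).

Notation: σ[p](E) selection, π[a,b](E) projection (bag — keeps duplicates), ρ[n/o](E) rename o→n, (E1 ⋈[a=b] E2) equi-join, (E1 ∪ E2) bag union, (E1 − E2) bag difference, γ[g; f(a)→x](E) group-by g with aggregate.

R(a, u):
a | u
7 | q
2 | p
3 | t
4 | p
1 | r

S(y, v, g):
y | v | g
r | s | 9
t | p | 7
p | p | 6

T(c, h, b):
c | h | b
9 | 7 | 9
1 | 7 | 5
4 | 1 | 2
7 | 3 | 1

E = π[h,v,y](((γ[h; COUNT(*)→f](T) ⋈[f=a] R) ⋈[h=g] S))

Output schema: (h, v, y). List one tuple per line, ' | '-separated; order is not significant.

Per-node cardinality:
  T → 4
  γ[h; COUNT(*)→f](T) → 3
  R → 5
  (γ[h; COUNT(*)→f](T) ⋈[f=a] R) → 3
  S → 3
  ((γ[h; COUNT(*)→f](T) ⋈[f=a] R) ⋈[h=g] S) → 1
  π[h,v,y](((γ[h; COUNT(*)→f](T) ⋈[f=a] R) ⋈[h=g] S)) → 1

== RESULT ==
h | v | y
7 | p | t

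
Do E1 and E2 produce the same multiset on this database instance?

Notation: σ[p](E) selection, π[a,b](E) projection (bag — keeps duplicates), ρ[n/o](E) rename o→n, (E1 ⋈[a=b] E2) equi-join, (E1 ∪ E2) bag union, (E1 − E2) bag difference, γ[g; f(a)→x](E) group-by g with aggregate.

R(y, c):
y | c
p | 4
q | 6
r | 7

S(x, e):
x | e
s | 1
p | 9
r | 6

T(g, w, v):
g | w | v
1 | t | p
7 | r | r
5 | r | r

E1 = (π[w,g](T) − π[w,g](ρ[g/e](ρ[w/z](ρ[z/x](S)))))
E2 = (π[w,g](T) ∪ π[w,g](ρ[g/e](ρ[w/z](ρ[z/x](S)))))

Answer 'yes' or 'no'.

E1 row counts bottom-up:
  T → 3
  π[w,g](T) → 3
  S → 3
  ρ[z/x](S) → 3
  ρ[w/z](ρ[z/x](S)) → 3
  ρ[g/e](ρ[w/z](ρ[z/x](S))) → 3
  π[w,g](ρ[g/e](ρ[w/z](ρ[z/x](S)))) → 3
  (π[w,g](T) − π[w,g](ρ[g/e](ρ[w/z](ρ[z/x](S))))) → 3
E2 row counts bottom-up:
  T → 3
  π[w,g](T) → 3
  S → 3
  ρ[z/x](S) → 3
  ρ[w/z](ρ[z/x](S)) → 3
  ρ[g/e](ρ[w/z](ρ[z/x](S))) → 3
  π[w,g](ρ[g/e](ρ[w/z](ρ[z/x](S)))) → 3
  (π[w,g](T) ∪ π[w,g](ρ[g/e](ρ[w/z](ρ[z/x](S))))) → 6

E1 result:
w | g
r | 5
r | 7
t | 1
E2 result:
w | g
p | 9
r | 5
r | 6
r | 7
s | 1
t | 1
Witness: ('p', 9) appears 0× in E1 but 1× in E2.

no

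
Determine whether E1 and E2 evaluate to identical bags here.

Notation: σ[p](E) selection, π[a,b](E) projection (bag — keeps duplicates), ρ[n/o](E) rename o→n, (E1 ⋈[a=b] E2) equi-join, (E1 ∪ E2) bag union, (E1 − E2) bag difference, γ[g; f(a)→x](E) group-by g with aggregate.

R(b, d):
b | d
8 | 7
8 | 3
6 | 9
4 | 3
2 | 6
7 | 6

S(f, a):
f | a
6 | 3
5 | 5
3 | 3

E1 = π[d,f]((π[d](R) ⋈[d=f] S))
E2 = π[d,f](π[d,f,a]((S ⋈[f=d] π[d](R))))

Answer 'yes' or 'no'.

E1 per-node cardinality:
  R → 6
  π[d](R) → 6
  S → 3
  (π[d](R) ⋈[d=f] S) → 4
  π[d,f]((π[d](R) ⋈[d=f] S)) → 4
E2 per-node cardinality:
  S → 3
  R → 6
  π[d](R) → 6
  (S ⋈[f=d] π[d](R)) → 4
  π[d,f,a]((S ⋈[f=d] π[d](R))) → 4
  π[d,f](π[d,f,a]((S ⋈[f=d] π[d](R)))) → 4

E1 and E2 produce the same multiset:
d | f
3 | 3
3 | 3
6 | 6
6 | 6

yes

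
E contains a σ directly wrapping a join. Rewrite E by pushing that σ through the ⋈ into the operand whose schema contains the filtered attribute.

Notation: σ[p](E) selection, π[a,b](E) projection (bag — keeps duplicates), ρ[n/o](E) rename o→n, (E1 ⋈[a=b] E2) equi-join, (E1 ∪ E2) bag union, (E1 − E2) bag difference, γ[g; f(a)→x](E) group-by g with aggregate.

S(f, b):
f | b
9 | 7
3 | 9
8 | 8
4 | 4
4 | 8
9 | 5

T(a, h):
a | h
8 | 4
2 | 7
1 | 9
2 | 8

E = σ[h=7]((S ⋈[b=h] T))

σ filters on h, owned by the right side.
E' = (S ⋈[b=h] σ[h=7](T))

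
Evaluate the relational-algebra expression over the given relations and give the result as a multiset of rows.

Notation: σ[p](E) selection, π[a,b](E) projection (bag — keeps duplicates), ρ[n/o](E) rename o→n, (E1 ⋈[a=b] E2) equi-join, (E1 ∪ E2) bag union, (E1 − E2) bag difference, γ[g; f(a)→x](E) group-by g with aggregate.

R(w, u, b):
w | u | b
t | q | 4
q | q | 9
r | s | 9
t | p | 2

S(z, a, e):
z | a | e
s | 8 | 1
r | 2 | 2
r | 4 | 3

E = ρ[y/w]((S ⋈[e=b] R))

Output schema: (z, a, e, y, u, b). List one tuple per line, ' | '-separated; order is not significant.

Stepwise |·|:
  S → 3
  R → 4
  (S ⋈[e=b] R) → 1
  ρ[y/w]((S ⋈[e=b] R)) → 1

== RESULT ==
z | a | e | y | u | b
r | 2 | 2 | t | p | 2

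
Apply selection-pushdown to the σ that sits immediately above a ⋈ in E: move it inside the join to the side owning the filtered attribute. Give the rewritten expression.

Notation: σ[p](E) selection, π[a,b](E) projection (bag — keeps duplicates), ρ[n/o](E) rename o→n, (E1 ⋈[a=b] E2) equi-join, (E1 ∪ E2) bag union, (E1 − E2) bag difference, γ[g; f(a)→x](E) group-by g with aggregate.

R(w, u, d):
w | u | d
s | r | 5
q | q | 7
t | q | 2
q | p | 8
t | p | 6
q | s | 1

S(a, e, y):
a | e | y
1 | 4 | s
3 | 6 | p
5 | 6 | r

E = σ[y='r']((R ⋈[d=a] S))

σ filters on y, owned by the right side.
E' = (R ⋈[d=a] σ[y='r'](S))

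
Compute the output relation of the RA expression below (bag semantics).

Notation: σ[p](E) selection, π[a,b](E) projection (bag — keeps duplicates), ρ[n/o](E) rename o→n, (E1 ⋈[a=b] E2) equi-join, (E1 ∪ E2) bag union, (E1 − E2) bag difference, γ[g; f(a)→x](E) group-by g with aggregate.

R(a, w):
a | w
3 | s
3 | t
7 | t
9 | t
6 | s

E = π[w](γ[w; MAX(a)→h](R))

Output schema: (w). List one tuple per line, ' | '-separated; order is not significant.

Subexpression sizes:
  R → 5
  γ[w; MAX(a)→h](R) → 2
  π[w](γ[w; MAX(a)→h](R)) → 2

== RESULT ==
w
s
t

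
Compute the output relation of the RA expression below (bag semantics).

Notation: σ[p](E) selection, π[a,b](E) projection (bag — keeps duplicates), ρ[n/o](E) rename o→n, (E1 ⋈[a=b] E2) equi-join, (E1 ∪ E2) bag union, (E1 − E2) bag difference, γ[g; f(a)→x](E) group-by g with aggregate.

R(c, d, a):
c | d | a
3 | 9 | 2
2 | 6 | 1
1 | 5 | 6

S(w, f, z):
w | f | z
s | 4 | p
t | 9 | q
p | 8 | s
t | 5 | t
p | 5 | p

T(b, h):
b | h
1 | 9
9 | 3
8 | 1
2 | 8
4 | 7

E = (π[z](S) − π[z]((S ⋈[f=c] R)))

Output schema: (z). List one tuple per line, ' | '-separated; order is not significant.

Per-node cardinality:
  S → 5
  π[z](S) → 5
  S → 5
  R → 3
  (S ⋈[f=c] R) → 0
  π[z]((S ⋈[f=c] R)) → 0
  (π[z](S) − π[z]((S ⋈[f=c] R))) → 5

== RESULT ==
z
p
p
q
s
t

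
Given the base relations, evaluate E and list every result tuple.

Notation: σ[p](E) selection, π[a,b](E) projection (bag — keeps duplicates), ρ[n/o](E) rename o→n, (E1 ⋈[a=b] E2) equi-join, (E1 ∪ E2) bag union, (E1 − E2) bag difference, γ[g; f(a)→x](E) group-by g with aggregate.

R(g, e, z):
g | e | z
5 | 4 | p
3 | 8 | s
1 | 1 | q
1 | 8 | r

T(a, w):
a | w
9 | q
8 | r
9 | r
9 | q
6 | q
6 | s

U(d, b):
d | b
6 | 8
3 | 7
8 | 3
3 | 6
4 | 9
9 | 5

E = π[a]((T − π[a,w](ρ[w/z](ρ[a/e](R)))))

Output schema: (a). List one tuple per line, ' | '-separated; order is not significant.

Row counts bottom-up:
  T → 6
  R → 4
  ρ[a/e](R) → 4
  ρ[w/z](ρ[a/e](R)) → 4
  π[a,w](ρ[w/z](ρ[a/e](R))) → 4
  (T − π[a,w](ρ[w/z](ρ[a/e](R)))) → 5
  π[a]((T − π[a,w](ρ[w/z](ρ[a/e](R))))) → 5

== RESULT ==
a
6
6
9
9
9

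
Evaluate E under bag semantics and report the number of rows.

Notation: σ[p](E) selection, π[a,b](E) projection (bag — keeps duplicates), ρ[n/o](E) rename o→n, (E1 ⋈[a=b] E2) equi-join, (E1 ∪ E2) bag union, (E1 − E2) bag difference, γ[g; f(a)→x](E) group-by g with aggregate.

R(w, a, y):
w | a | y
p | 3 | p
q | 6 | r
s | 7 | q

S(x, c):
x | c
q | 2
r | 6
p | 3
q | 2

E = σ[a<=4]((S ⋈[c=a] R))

Per-node cardinality:
  S → 4
  R → 3
  (S ⋈[c=a] R) → 2
  σ[a<=4]((S ⋈[c=a] R)) → 1

|E| = 1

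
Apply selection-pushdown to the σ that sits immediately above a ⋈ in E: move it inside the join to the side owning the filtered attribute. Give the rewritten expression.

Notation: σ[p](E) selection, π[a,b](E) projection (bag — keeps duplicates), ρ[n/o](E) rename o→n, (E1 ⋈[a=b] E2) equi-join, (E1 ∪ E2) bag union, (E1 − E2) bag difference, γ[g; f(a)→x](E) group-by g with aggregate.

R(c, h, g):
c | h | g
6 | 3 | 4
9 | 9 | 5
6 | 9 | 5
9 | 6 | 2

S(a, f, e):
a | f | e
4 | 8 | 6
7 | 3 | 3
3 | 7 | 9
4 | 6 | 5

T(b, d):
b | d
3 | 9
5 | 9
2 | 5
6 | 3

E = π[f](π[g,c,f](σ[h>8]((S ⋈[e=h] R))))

σ filters on h, owned by the right side.
E' = π[f](π[g,c,f]((S ⋈[e=h] σ[h>8](R))))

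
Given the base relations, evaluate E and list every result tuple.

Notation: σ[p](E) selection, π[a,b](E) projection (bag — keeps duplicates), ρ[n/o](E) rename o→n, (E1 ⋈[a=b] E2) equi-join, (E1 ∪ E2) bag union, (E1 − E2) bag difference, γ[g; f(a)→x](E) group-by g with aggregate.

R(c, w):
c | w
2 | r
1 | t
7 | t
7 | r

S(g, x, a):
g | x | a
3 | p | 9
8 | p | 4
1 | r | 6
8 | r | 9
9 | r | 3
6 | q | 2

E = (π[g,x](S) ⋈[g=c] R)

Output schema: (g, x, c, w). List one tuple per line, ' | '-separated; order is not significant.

Stepwise |·|:
  S → 6
  π[g,x](S) → 6
  R → 4
  (π[g,x](S) ⋈[g=c] R) → 1

== RESULT ==
g | x | c | w
1 | r | 1 | t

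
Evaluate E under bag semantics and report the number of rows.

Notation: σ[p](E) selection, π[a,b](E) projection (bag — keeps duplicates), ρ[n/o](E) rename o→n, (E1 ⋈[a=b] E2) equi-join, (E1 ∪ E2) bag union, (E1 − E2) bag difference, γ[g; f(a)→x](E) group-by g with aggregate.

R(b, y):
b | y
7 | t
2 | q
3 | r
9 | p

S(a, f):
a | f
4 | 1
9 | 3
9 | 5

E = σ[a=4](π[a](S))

Stepwise |·|:
  S → 3
  π[a](S) → 3
  σ[a=4](π[a](S)) → 1

|E| = 1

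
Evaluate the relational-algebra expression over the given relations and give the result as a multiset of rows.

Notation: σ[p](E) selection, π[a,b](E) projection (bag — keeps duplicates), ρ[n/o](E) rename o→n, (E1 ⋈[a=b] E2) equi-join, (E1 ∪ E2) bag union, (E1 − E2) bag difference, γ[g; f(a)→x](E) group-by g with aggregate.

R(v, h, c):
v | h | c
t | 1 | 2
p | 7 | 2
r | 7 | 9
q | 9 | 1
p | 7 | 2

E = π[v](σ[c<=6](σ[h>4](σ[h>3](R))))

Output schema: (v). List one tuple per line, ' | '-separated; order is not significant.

Stepwise |·|:
  R → 5
  σ[h>3](R) → 4
  σ[h>4](σ[h>3](R)) → 4
  σ[c<=6](σ[h>4](σ[h>3](R))) → 3
  π[v](σ[c<=6](σ[h>4](σ[h>3](R)))) → 3

== RESULT ==
v
p
p
q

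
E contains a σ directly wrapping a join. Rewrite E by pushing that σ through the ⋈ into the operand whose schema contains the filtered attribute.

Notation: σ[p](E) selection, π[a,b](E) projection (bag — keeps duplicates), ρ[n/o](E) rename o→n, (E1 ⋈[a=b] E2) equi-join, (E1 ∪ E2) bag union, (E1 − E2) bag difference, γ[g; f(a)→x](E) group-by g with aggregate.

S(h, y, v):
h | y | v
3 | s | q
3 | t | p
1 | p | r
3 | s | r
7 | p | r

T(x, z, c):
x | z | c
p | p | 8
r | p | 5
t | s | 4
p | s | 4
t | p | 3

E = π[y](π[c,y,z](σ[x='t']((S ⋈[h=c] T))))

σ filters on x, owned by the right side.
E' = π[y](π[c,y,z]((S ⋈[h=c] σ[x='t'](T))))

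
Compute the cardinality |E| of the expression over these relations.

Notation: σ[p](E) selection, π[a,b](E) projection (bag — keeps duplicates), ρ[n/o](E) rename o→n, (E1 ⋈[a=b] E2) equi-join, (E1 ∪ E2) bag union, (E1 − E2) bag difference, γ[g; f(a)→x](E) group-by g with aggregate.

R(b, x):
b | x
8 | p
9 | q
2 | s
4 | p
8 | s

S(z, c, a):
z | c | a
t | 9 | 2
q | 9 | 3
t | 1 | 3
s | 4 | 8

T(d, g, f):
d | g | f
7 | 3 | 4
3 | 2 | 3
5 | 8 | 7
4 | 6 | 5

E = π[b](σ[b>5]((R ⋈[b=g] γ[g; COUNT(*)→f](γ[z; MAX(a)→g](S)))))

Per-node cardinality:
  R → 5
  S → 4
  γ[z; MAX(a)→g](S) → 3
  γ[g; COUNT(*)→f](γ[z; MAX(a)→g](S)) → 2
  (R ⋈[b=g] γ[g; COUNT(*)→f](γ[z; MAX(a)→g](S))) → 2
  σ[b>5]((R ⋈[b=g] γ[g; COUNT(*)→f](γ[z; MAX(a)→g](S)))) → 2
  π[b](σ[b>5]((R ⋈[b=g] γ[g; COUNT(*)→f](γ[z; MAX(a)→g](S))))) → 2

|E| = 2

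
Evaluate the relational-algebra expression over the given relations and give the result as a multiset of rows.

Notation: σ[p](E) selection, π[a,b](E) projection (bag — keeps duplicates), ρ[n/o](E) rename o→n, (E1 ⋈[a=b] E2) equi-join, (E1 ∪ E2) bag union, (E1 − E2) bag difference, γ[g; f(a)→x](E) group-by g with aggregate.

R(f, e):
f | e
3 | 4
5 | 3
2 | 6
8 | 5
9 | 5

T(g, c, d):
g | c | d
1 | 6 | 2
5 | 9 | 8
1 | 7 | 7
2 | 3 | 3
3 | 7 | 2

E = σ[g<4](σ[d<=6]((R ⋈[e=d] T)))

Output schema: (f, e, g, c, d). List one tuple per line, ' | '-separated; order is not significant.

Per-node cardinality:
  R → 5
  T → 5
  (R ⋈[e=d] T) → 1
  σ[d<=6]((R ⋈[e=d] T)) → 1
  σ[g<4](σ[d<=6]((R ⋈[e=d] T))) → 1

== RESULT ==
f | e | g | c | d
5 | 3 | 2 | 3 | 3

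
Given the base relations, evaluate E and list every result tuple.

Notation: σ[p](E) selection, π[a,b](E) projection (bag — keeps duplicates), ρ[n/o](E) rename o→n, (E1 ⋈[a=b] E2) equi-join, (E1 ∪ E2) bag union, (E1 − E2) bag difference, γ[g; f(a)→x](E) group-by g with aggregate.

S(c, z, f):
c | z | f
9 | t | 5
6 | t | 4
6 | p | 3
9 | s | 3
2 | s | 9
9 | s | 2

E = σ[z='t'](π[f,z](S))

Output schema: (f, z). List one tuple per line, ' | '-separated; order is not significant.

Per-node cardinality:
  S → 6
  π[f,z](S) → 6
  σ[z='t'](π[f,z](S)) → 2

== RESULT ==
f | z
4 | t
5 | t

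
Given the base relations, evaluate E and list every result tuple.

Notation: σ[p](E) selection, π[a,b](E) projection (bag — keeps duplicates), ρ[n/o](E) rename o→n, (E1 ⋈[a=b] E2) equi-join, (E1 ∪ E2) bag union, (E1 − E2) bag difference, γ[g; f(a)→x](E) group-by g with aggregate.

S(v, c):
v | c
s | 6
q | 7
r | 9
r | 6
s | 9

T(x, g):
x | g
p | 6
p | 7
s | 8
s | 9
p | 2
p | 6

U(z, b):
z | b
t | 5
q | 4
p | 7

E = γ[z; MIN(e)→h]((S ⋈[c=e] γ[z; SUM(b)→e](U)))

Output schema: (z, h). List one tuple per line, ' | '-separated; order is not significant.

Subexpression sizes:
  S → 5
  U → 3
  γ[z; SUM(b)→e](U) → 3
  (S ⋈[c=e] γ[z; SUM(b)→e](U)) → 1
  γ[z; MIN(e)→h]((S ⋈[c=e] γ[z; SUM(b)→e](U))) → 1

== RESULT ==
z | h
p | 7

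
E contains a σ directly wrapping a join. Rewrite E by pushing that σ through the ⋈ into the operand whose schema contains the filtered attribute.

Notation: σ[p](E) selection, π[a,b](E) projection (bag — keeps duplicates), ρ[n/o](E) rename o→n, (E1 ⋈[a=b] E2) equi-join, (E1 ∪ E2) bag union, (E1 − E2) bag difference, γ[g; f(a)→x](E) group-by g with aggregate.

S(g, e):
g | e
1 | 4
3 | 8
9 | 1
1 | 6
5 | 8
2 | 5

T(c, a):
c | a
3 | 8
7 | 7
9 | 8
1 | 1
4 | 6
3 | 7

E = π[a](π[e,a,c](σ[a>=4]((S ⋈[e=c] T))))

σ filters on a, owned by the right side.
E' = π[a](π[e,a,c]((S ⋈[e=c] σ[a>=4](T))))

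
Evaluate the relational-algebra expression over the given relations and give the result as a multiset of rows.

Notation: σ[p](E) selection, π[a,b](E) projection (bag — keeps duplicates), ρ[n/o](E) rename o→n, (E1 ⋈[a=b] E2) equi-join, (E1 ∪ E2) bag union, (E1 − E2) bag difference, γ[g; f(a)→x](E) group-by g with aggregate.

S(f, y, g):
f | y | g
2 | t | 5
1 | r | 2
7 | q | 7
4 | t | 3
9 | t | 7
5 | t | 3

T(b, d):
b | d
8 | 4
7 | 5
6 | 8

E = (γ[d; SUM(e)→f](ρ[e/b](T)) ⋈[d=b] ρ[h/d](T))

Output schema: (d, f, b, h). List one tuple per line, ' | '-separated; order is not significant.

Per-node cardinality:
  T → 3
  ρ[e/b](T) → 3
  γ[d; SUM(e)→f](ρ[e/b](T)) → 3
  T → 3
  ρ[h/d](T) → 3
  (γ[d; SUM(e)→f](ρ[e/b](T)) ⋈[d=b] ρ[h/d](T)) → 1

== RESULT ==
d | f | b | h
8 | 6 | 8 | 4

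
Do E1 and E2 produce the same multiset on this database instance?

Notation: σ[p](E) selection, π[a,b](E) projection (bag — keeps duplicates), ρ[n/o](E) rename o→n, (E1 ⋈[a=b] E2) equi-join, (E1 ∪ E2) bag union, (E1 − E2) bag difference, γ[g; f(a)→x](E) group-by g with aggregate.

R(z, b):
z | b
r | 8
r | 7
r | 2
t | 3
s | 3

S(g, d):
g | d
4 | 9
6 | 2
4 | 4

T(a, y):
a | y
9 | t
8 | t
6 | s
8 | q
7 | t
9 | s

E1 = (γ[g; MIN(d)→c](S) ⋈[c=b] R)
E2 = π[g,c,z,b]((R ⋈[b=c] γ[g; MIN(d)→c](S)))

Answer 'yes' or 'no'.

E1 per-node cardinality:
  S → 3
  γ[g; MIN(d)→c](S) → 2
  R → 5
  (γ[g; MIN(d)→c](S) ⋈[c=b] R) → 1
E2 per-node cardinality:
  R → 5
  S → 3
  γ[g; MIN(d)→c](S) → 2
  (R ⋈[b=c] γ[g; MIN(d)→c](S)) → 1
  π[g,c,z,b]((R ⋈[b=c] γ[g; MIN(d)→c](S))) → 1

E1 and E2 produce the same multiset:
g | c | z | b
6 | 2 | r | 2

yes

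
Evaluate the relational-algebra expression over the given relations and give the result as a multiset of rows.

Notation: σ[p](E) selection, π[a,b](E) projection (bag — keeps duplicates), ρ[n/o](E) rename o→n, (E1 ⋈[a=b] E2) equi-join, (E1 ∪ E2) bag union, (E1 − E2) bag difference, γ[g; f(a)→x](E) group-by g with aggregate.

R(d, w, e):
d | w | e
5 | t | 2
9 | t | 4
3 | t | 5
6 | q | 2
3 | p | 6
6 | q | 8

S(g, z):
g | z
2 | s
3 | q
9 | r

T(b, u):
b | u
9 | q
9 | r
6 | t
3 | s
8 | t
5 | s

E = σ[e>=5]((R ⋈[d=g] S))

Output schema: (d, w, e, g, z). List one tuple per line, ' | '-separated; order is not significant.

Row counts bottom-up:
  R → 6
  S → 3
  (R ⋈[d=g] S) → 3
  σ[e>=5]((R ⋈[d=g] S)) → 2

== RESULT ==
d | w | e | g | z
3 | p | 6 | 3 | q
3 | t | 5 | 3 | q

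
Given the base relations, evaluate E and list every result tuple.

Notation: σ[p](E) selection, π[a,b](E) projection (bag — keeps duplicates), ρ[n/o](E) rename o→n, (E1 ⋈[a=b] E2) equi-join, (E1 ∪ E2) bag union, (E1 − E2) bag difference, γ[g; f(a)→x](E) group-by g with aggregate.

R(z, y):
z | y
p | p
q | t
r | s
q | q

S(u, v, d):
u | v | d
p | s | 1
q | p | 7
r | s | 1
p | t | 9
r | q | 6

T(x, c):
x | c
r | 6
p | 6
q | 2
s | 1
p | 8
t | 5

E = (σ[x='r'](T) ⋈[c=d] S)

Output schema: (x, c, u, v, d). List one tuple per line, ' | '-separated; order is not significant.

Stepwise |·|:
  T → 6
  σ[x='r'](T) → 1
  S → 5
  (σ[x='r'](T) ⋈[c=d] S) → 1

== RESULT ==
x | c | u | v | d
r | 6 | r | q | 6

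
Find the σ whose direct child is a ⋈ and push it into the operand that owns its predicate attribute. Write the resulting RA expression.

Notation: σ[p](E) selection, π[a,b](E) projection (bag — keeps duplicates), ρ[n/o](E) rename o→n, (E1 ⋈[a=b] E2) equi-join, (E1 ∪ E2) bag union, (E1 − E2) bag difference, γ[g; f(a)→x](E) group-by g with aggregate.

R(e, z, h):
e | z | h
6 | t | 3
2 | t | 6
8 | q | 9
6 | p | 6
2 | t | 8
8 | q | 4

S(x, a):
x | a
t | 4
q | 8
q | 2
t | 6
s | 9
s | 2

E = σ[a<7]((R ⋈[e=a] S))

σ filters on a, owned by the right side.
E' = (R ⋈[e=a] σ[a<7](S))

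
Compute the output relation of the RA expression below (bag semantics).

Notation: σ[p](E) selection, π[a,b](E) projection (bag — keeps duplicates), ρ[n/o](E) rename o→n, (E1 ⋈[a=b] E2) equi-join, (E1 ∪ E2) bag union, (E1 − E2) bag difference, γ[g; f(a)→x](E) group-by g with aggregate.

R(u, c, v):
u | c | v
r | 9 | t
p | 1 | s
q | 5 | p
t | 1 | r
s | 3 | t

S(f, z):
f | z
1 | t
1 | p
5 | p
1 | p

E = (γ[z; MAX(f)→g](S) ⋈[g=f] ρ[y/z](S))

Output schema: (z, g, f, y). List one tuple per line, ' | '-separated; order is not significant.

Row counts bottom-up:
  S → 4
  γ[z; MAX(f)→g](S) → 2
  S → 4
  ρ[y/z](S) → 4
  (γ[z; MAX(f)→g](S) ⋈[g=f] ρ[y/z](S)) → 4

== RESULT ==
z | g | f | y
p | 5 | 5 | p
t | 1 | 1 | p
t | 1 | 1 | p
t | 1 | 1 | t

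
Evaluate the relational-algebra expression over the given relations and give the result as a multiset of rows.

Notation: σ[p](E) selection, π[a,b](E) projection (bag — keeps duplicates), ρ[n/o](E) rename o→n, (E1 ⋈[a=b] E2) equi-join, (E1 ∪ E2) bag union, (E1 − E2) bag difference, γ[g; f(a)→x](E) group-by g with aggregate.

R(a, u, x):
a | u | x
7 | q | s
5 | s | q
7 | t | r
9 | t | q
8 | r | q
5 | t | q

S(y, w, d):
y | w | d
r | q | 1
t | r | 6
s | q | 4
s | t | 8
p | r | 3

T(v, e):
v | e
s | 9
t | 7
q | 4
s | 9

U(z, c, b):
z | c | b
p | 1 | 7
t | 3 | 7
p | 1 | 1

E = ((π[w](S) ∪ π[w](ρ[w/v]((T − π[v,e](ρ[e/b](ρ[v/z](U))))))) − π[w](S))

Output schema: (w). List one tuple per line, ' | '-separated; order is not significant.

Stepwise |·|:
  S → 5
  π[w](S) → 5
  T → 4
  U → 3
  ρ[v/z](U) → 3
  ρ[e/b](ρ[v/z](U)) → 3
  π[v,e](ρ[e/b](ρ[v/z](U))) → 3
  (T − π[v,e](ρ[e/b](ρ[v/z](U)))) → 3
  ρ[w/v]((T − π[v,e](ρ[e/b](ρ[v/z](U))))) → 3
  π[w](ρ[w/v]((T − π[v,e](ρ[e/b](ρ[v/z](U)))))) → 3
  (π[w](S) ∪ π[w](ρ[w/v]((T − π[v,e](ρ[e/b](ρ[v/z](U))))))) → 8
  S → 5
  π[w](S) → 5
  ((π[w](S) ∪ π[w](ρ[w/v]((T − π[v,e](ρ[e/b](ρ[v/z](U))))))) − π[w](S)) → 3

== RESULT ==
w
q
s
s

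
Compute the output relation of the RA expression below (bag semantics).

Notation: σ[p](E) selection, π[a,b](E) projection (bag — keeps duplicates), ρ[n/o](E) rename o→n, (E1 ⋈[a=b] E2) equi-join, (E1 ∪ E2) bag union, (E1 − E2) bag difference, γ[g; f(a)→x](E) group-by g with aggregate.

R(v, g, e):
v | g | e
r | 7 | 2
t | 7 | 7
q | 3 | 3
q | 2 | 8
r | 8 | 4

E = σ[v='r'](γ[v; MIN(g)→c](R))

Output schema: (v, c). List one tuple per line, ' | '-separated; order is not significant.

Stepwise |·|:
  R → 5
  γ[v; MIN(g)→c](R) → 3
  σ[v='r'](γ[v; MIN(g)→c](R)) → 1

== RESULT ==
v | c
r | 7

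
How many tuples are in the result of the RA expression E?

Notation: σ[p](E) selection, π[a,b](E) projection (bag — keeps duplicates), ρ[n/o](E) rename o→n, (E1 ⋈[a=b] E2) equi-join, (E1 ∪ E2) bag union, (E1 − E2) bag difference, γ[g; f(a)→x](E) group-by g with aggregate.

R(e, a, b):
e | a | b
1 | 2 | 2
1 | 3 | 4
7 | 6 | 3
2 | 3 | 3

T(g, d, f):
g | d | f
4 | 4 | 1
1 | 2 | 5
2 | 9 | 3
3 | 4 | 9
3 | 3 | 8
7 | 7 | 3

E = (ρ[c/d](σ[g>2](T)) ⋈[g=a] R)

Per-node cardinality:
  T → 6
  σ[g>2](T) → 4
  ρ[c/d](σ[g>2](T)) → 4
  R → 4
  (ρ[c/d](σ[g>2](T)) ⋈[g=a] R) → 4

|E| = 4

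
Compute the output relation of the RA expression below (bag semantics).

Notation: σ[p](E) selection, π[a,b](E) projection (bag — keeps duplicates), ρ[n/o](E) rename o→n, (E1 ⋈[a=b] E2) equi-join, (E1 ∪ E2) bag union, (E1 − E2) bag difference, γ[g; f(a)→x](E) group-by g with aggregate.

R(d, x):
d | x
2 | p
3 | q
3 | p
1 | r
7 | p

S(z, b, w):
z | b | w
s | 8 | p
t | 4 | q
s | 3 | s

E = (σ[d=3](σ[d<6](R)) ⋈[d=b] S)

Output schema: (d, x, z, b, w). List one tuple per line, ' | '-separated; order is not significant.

Row counts bottom-up:
  R → 5
  σ[d<6](R) → 4
  σ[d=3](σ[d<6](R)) → 2
  S → 3
  (σ[d=3](σ[d<6](R)) ⋈[d=b] S) → 2

== RESULT ==
d | x | z | b | w
3 | p | s | 3 | s
3 | q | s | 3 | s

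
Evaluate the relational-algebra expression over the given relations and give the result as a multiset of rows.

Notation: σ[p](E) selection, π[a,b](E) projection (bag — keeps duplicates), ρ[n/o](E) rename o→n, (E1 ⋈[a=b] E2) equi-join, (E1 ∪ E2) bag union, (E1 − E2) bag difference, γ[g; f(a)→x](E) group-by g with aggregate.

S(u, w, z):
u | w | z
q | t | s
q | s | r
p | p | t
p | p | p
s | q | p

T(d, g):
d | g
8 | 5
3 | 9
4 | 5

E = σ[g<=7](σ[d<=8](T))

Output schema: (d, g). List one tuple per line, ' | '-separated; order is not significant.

Subexpression sizes:
  T → 3
  σ[d<=8](T) → 3
  σ[g<=7](σ[d<=8](T)) → 2

== RESULT ==
d | g
4 | 5
8 | 5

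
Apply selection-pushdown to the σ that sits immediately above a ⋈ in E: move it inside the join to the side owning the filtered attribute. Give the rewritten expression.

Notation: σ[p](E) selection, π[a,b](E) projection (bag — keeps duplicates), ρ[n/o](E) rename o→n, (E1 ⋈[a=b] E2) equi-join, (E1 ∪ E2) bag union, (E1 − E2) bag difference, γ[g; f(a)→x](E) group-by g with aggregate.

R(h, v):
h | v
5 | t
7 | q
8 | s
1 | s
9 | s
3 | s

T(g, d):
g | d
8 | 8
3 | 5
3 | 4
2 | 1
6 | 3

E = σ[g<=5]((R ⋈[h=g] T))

σ filters on g, owned by the right side.
E' = (R ⋈[h=g] σ[g<=5](T))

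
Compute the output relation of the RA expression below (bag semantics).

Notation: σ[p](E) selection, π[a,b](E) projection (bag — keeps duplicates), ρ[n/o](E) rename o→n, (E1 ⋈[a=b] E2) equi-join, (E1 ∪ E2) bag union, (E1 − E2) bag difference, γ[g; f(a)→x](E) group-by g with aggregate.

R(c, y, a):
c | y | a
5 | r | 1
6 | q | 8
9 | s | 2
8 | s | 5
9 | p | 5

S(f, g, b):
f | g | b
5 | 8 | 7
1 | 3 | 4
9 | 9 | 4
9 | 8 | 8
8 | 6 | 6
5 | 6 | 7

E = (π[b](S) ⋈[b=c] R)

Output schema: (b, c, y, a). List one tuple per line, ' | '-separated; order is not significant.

Row counts bottom-up:
  S → 6
  π[b](S) → 6
  R → 5
  (π[b](S) ⋈[b=c] R) → 2

== RESULT ==
b | c | y | a
6 | 6 | q | 8
8 | 8 | s | 5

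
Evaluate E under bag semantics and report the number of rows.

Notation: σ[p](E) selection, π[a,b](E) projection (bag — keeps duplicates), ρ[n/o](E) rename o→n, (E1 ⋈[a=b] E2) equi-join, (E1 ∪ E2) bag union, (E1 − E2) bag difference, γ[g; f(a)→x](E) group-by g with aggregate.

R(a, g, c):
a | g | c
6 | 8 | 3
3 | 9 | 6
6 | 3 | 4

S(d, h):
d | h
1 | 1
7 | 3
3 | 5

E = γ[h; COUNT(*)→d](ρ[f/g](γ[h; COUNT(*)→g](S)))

Per-node cardinality:
  S → 3
  γ[h; COUNT(*)→g](S) → 3
  ρ[f/g](γ[h; COUNT(*)→g](S)) → 3
  γ[h; COUNT(*)→d](ρ[f/g](γ[h; COUNT(*)→g](S))) → 3

|E| = 3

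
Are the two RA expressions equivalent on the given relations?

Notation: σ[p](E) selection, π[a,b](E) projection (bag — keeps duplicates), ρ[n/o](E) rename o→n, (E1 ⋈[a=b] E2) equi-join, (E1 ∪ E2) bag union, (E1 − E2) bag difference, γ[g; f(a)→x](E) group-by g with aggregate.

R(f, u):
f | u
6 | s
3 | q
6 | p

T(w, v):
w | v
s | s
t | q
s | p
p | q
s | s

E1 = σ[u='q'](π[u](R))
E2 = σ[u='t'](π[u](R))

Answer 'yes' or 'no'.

E1 subexpression sizes:
  R → 3
  π[u](R) → 3
  σ[u='q'](π[u](R)) → 1
E2 subexpression sizes:
  R → 3
  π[u](R) → 3
  σ[u='t'](π[u](R)) → 0

E1 result:
u
q
E2 result:
u
(0 rows)
Witness: ('q',) appears 1× in E1 but 0× in E2.

no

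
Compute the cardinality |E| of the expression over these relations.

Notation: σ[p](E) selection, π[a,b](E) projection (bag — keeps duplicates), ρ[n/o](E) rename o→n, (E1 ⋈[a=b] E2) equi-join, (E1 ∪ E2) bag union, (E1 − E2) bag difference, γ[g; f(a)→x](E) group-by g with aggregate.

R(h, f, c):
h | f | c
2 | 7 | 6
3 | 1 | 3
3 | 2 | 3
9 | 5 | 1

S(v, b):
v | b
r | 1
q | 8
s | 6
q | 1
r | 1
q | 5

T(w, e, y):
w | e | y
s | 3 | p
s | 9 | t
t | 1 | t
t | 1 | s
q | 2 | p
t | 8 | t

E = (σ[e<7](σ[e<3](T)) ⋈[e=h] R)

Subexpression sizes:
  T → 6
  σ[e<3](T) → 3
  σ[e<7](σ[e<3](T)) → 3
  R → 4
  (σ[e<7](σ[e<3](T)) ⋈[e=h] R) → 1

|E| = 1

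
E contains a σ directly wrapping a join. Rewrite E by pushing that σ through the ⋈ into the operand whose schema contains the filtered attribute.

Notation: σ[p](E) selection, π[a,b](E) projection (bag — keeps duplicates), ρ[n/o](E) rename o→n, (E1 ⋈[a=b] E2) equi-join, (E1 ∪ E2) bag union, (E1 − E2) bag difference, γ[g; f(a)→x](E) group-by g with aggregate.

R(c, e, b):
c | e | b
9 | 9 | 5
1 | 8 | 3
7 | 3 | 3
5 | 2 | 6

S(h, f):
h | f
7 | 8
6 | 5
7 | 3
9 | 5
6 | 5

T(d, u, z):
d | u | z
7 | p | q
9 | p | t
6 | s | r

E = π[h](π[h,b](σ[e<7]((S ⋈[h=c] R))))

σ filters on e, owned by the right side.
E' = π[h](π[h,b]((S ⋈[h=c] σ[e<7](R))))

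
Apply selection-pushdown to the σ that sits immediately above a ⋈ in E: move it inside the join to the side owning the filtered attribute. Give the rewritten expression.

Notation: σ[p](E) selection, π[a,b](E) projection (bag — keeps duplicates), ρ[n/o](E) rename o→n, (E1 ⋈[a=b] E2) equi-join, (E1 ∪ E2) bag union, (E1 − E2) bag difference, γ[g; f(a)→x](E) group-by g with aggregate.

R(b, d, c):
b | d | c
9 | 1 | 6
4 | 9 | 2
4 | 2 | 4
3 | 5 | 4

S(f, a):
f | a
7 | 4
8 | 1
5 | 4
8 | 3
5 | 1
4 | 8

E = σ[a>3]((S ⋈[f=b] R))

σ filters on a, owned by the left side.
E' = (σ[a>3](S) ⋈[f=b] R)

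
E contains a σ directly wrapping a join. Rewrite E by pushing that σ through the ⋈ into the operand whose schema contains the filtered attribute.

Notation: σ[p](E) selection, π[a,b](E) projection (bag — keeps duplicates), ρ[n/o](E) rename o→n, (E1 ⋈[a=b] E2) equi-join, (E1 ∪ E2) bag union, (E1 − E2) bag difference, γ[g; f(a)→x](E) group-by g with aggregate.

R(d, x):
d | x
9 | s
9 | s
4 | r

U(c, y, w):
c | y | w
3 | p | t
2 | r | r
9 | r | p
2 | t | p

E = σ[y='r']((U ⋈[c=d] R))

σ filters on y, owned by the left side.
E' = (σ[y='r'](U) ⋈[c=d] R)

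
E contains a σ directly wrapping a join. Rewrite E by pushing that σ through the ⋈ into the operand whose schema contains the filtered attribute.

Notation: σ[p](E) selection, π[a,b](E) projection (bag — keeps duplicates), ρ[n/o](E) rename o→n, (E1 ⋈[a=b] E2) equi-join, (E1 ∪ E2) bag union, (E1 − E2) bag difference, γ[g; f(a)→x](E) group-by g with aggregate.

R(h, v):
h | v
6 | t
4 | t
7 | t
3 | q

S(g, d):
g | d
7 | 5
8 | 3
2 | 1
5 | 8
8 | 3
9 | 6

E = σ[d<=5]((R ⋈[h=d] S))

σ filters on d, owned by the right side.
E' = (R ⋈[h=d] σ[d<=5](S))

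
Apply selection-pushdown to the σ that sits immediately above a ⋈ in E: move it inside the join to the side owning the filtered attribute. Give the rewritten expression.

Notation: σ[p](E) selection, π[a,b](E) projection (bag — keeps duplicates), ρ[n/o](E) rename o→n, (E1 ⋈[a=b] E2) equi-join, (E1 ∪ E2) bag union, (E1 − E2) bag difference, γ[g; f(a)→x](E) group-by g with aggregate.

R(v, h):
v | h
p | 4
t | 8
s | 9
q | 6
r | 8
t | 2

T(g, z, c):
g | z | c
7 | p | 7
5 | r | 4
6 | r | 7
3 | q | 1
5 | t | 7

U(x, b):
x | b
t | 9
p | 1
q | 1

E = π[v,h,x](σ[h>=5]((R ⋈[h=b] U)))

σ filters on h, owned by the left side.
E' = π[v,h,x]((σ[h>=5](R) ⋈[h=b] U))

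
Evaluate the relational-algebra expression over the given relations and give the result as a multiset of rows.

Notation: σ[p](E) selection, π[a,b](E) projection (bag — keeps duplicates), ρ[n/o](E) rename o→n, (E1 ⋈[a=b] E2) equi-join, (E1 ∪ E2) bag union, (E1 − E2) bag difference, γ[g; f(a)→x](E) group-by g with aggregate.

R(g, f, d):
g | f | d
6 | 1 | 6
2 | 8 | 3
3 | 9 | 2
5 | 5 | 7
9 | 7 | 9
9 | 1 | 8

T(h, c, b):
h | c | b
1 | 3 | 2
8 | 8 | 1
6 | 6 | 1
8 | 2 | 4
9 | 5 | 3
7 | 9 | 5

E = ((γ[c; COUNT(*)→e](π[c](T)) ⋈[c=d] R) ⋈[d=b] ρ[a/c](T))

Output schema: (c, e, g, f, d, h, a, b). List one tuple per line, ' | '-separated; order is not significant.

Per-node cardinality:
  T → 6
  π[c](T) → 6
  γ[c; COUNT(*)→e](π[c](T)) → 6
  R → 6
  (γ[c; COUNT(*)→e](π[c](T)) ⋈[c=d] R) → 5
  T → 6
  ρ[a/c](T) → 6
  ((γ[c; COUNT(*)→e](π[c](T)) ⋈[c=d] R) ⋈[d=b] ρ[a/c](T)) → 2

== RESULT ==
c | e | g | f | d | h | a | b
2 | 1 | 3 | 9 | 2 | 1 | 3 | 2
3 | 1 | 2 | 8 | 3 | 9 | 5 | 3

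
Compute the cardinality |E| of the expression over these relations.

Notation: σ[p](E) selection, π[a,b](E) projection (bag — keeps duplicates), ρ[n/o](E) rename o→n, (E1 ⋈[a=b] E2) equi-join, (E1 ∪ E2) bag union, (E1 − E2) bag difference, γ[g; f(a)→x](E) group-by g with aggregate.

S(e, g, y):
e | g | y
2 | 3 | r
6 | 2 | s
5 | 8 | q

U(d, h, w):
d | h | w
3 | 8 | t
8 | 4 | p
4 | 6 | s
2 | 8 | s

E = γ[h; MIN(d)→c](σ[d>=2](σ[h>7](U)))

Subexpression sizes:
  U → 4
  σ[h>7](U) → 2
  σ[d>=2](σ[h>7](U)) → 2
  γ[h; MIN(d)→c](σ[d>=2](σ[h>7](U))) → 1

|E| = 1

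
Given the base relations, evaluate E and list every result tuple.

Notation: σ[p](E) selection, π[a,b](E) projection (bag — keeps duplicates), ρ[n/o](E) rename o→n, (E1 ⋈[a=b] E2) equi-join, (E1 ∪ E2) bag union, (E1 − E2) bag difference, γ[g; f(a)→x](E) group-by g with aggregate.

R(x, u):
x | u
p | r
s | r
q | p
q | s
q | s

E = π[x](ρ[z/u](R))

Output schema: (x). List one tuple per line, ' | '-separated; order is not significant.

Stepwise |·|:
  R → 5
  ρ[z/u](R) → 5
  π[x](ρ[z/u](R)) → 5

== RESULT ==
x
p
q
q
q
s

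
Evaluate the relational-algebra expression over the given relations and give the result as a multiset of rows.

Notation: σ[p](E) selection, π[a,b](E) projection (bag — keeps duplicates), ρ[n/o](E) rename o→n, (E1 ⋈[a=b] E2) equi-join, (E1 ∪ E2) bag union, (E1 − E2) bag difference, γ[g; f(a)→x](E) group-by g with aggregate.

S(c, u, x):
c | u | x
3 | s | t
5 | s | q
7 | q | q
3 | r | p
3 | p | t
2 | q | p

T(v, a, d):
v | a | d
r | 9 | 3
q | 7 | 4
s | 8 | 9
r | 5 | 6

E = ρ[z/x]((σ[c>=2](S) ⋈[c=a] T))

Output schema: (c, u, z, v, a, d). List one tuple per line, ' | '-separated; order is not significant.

Per-node cardinality:
  S → 6
  σ[c>=2](S) → 6
  T → 4
  (σ[c>=2](S) ⋈[c=a] T) → 2
  ρ[z/x]((σ[c>=2](S) ⋈[c=a] T)) → 2

== RESULT ==
c | u | z | v | a | d
5 | s | q | r | 5 | 6
7 | q | q | q | 7 | 4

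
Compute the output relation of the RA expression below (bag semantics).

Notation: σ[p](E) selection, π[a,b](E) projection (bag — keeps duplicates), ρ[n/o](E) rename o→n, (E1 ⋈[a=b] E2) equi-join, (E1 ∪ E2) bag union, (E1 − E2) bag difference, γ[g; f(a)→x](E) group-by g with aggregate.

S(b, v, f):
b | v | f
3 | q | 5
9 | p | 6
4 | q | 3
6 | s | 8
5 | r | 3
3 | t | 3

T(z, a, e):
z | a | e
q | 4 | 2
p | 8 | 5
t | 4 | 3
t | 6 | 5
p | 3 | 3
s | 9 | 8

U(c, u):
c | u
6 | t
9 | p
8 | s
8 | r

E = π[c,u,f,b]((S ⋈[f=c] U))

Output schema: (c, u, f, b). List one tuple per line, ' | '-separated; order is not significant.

Subexpression sizes:
  S → 6
  U → 4
  (S ⋈[f=c] U) → 3
  π[c,u,f,b]((S ⋈[f=c] U)) → 3

== RESULT ==
c | u | f | b
6 | t | 6 | 9
8 | r | 8 | 6
8 | s | 8 | 6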